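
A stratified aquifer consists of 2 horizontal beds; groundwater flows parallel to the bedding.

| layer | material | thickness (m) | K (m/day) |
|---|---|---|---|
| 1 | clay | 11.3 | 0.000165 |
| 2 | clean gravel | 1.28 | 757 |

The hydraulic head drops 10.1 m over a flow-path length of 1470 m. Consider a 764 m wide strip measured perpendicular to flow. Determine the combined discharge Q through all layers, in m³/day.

Flow is parallel to layering, so each bed carries its own Darcy discharge and the transmissivities add.
Σ(K_i·b_i) = 0.000165×11.3 + 757×1.28 = 969.0 m²/day.
Hydraulic gradient i = Δh / L = 10.1 / 1470 = 0.006871.
Q = Σ(K_i·b_i) · W · i = 969.0 × 764 × 0.006871 = 5086 m³/day.

5090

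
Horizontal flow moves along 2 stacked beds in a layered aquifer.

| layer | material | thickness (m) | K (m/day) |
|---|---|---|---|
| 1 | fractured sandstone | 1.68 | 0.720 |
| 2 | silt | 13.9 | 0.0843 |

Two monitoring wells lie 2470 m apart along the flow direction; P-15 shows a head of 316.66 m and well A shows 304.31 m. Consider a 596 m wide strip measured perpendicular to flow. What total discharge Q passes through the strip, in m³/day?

Flow is parallel to layering, so each bed carries its own Darcy discharge and the transmissivities add.
Σ(K_i·b_i) = 0.720×1.68 + 0.0843×13.9 = 2.381 m²/day.
Hydraulic gradient i = (316.66 − 304.31) / 2470 = 12.35 / 2470 = 0.005000.
Q = Σ(K_i·b_i) · W · i = 2.381 × 596 × 0.005000 = 7.096 m³/day.

7.10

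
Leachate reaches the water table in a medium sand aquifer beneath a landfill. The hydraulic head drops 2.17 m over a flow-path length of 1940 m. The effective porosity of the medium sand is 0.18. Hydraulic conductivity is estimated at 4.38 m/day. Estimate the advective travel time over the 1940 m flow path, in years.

195

Hydraulic gradient i = Δh / L = 2.17 / 1940 = 0.001119.
Darcy flux q = K · i = 4.380 × 0.001119 = 0.004899 m/day.
Seepage velocity v = q / n_e = 0.004899 / 0.18 = 0.02722 m/day.
Travel time t = L / v = 1940 / 0.02722 = 71276 days = 195.1 years.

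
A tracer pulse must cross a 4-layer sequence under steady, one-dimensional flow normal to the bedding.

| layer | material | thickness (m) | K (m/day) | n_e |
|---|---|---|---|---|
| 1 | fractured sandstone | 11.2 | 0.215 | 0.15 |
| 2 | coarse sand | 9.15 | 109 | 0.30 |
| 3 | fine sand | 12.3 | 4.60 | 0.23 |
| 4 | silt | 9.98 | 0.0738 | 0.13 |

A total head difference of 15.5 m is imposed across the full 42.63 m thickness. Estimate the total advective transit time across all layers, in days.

With flow normal to the layers, continuity requires the same specific discharge q through every layer.
Σ(b_i/K_i) = 11.2/0.215 + 9.15/109 + 12.3/4.60 + 9.98/0.0738 = 190.1 d.
q = Δh / Σ(b_i/K_i) = 15.5 / 190.1 = 0.08154 m/day.
In each layer the seepage velocity is v_i = q/n_i, so the layer transit time is t_i = b_i·n_i / q:
  layer 1 (fractured sandstone): t_1 = 11.2 × 0.15 / 0.08154 = 20.60 d
  layer 2 (coarse sand): t_2 = 9.15 × 0.30 / 0.08154 = 33.66 d
  layer 3 (fine sand): t_3 = 12.3 × 0.23 / 0.08154 = 34.69 d
  layer 4 (silt): t_4 = 9.98 × 0.13 / 0.08154 = 15.91 d
Total t = Σ t_i = 104.9 days.

105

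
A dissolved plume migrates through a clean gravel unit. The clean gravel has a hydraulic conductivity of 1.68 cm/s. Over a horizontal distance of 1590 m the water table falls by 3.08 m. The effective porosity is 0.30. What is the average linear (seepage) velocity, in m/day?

9.37

Convert K: 1.68 cm/s × 864 = 1452 m/day.
Hydraulic gradient i = Δh / L = 3.08 / 1590 = 0.001937.
Darcy flux q = K · i = 1452 × 0.001937 = 2.812 m/day.
Seepage velocity v = q / n_e = 2.812 / 0.30 = 9.372 m/day.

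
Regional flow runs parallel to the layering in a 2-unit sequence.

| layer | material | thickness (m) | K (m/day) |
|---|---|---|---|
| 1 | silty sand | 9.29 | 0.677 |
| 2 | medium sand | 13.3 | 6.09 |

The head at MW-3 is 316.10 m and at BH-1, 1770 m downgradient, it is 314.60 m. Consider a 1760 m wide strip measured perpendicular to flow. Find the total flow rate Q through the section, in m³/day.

130

Flow is parallel to layering, so each bed carries its own Darcy discharge and the transmissivities add.
Σ(K_i·b_i) = 0.677×9.29 + 6.09×13.3 = 87.29 m²/day.
Hydraulic gradient i = (316.10 − 314.60) / 1770 = 1.5 / 1770 = 0.0008475.
Q = Σ(K_i·b_i) · W · i = 87.29 × 1760 × 0.0008475 = 130.2 m³/day.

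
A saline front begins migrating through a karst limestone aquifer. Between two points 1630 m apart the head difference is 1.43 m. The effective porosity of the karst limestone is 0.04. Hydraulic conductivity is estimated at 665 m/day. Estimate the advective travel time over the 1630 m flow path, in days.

112

Hydraulic gradient i = Δh / L = 1.43 / 1630 = 0.0008773.
Darcy flux q = K · i = 665.0 × 0.0008773 = 0.5834 m/day.
Seepage velocity v = q / n_e = 0.5834 / 0.04 = 14.59 m/day.
Travel time t = L / v = 1630 / 14.59 = 111.8 days.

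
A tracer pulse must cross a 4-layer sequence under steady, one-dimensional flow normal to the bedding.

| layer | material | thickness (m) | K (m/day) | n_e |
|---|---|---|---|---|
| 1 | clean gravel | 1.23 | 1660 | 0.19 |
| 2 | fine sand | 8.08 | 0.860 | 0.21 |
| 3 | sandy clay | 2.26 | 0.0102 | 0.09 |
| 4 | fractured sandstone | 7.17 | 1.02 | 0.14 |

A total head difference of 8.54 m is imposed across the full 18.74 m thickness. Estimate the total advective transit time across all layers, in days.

87.4

With flow normal to the layers, continuity requires the same specific discharge q through every layer.
Σ(b_i/K_i) = 1.23/1660 + 8.08/0.860 + 2.26/0.0102 + 7.17/1.02 = 238.0 d.
q = Δh / Σ(b_i/K_i) = 8.54 / 238.0 = 0.03588 m/day.
In each layer the seepage velocity is v_i = q/n_i, so the layer transit time is t_i = b_i·n_i / q:
  layer 1 (clean gravel): t_1 = 1.23 × 0.19 / 0.03588 = 6.513 d
  layer 2 (fine sand): t_2 = 8.08 × 0.21 / 0.03588 = 47.29 d
  layer 3 (sandy clay): t_3 = 2.26 × 0.09 / 0.03588 = 5.668 d
  layer 4 (fractured sandstone): t_4 = 7.17 × 0.14 / 0.03588 = 27.97 d
Total t = Σ t_i = 87.44 days.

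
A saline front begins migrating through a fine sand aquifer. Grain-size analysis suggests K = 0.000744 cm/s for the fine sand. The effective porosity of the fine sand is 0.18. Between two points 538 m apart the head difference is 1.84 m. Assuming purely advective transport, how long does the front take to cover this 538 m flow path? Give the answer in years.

Convert K: 0.000744 cm/s × 864 = 0.6428 m/day.
Hydraulic gradient i = Δh / L = 1.84 / 538 = 0.003420.
Darcy flux q = K · i = 0.6428 × 0.003420 = 0.002198 m/day.
Seepage velocity v = q / n_e = 0.002198 / 0.18 = 0.01221 m/day.
Travel time t = L / v = 538 / 0.01221 = 44049 days = 120.6 years.

121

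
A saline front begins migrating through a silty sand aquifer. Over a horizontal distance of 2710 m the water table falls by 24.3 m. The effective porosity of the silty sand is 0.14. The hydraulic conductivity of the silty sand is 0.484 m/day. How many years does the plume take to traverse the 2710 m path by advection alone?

Hydraulic gradient i = Δh / L = 24.3 / 2710 = 0.008967.
Darcy flux q = K · i = 0.4840 × 0.008967 = 0.004340 m/day.
Seepage velocity v = q / n_e = 0.004340 / 0.14 = 0.03100 m/day.
Travel time t = L / v = 2710 / 0.03100 = 87421 days = 239.3 years.

239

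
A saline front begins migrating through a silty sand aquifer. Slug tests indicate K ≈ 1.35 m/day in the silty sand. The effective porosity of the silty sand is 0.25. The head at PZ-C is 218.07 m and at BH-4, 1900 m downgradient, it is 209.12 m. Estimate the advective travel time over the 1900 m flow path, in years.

Hydraulic gradient i = (218.07 − 209.12) / 1900 = 8.95 / 1900 = 0.004711.
Darcy flux q = K · i = 1.350 × 0.004711 = 0.006359 m/day.
Seepage velocity v = q / n_e = 0.006359 / 0.25 = 0.02544 m/day.
Travel time t = L / v = 1900 / 0.02544 = 74695 days = 204.5 years.

205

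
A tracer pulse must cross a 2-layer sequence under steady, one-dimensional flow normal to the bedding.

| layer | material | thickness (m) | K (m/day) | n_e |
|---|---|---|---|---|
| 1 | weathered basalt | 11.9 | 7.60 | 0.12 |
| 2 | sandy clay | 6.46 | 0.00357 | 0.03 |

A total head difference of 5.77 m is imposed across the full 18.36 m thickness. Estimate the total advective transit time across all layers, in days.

With flow normal to the layers, continuity requires the same specific discharge q through every layer.
Σ(b_i/K_i) = 11.9/7.60 + 6.46/0.00357 = 1811 d.
q = Δh / Σ(b_i/K_i) = 5.77 / 1811 = 0.003186 m/day.
In each layer the seepage velocity is v_i = q/n_i, so the layer transit time is t_i = b_i·n_i / q:
  layer 1 (weathered basalt): t_1 = 11.9 × 0.12 / 0.003186 = 448.2 d
  layer 2 (sandy clay): t_2 = 6.46 × 0.03 / 0.003186 = 60.83 d
Total t = Σ t_i = 509.1 days.

509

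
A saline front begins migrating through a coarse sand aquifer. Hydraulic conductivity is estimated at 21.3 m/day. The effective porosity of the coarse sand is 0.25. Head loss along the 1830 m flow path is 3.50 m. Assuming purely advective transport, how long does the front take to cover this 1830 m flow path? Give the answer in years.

Hydraulic gradient i = Δh / L = 3.50 / 1830 = 0.001913.
Darcy flux q = K · i = 21.30 × 0.001913 = 0.04074 m/day.
Seepage velocity v = q / n_e = 0.04074 / 0.25 = 0.1630 m/day.
Travel time t = L / v = 1830 / 0.1630 = 11230 days = 30.75 years.

30.7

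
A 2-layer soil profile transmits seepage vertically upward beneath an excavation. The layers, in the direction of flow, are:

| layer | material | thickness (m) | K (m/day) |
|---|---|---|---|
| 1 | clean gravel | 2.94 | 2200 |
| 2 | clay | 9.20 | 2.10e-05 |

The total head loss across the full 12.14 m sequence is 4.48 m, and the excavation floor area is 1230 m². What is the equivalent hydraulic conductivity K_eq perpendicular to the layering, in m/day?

Flow is perpendicular to layering, so the layers act in series and the equivalent K is the thickness-weighted harmonic mean.
Total thickness L = 2.94 + 9.20 = 12.14 m.
Σ(b_i/K_i) = 2.94/2200 + 9.20/2.10e-05 = 4.381e+05 d.
K_eq = L / Σ(b_i/K_i) = 12.14 / 4.381e+05 = 2.771e-05 m/day.

2.77e-05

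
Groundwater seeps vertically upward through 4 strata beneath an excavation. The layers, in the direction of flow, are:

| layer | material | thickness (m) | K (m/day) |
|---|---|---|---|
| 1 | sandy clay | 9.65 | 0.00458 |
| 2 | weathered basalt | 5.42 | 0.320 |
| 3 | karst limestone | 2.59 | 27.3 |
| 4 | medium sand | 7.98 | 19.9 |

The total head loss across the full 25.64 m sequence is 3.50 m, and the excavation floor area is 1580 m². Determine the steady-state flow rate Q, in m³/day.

2.60

Flow is perpendicular to layering, so the layers act in series and the equivalent K is the thickness-weighted harmonic mean.
Total thickness L = 9.65 + 5.42 + 2.59 + 7.98 = 25.64 m.
Σ(b_i/K_i) = 9.65/0.00458 + 5.42/0.320 + 2.59/27.3 + 7.98/19.9 = 2124 d.
K_eq = L / Σ(b_i/K_i) = 25.64 / 2124 = 0.01207 m/day.
Q = K_eq · A · (Δh/L) = 0.01207 × 1580 × (3.50/25.64) = 2.603 m³/day.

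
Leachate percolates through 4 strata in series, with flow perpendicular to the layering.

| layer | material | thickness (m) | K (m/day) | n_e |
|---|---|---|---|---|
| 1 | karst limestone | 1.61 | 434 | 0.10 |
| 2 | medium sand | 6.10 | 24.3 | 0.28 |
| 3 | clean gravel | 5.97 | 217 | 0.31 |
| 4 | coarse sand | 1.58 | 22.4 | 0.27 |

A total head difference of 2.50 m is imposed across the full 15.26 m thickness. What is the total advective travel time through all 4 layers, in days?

0.585

With flow normal to the layers, continuity requires the same specific discharge q through every layer.
Σ(b_i/K_i) = 1.61/434 + 6.10/24.3 + 5.97/217 + 1.58/22.4 = 0.3528 d.
q = Δh / Σ(b_i/K_i) = 2.50 / 0.3528 = 7.086 m/day.
In each layer the seepage velocity is v_i = q/n_i, so the layer transit time is t_i = b_i·n_i / q:
  layer 1 (karst limestone): t_1 = 1.61 × 0.10 / 7.086 = 0.02272 d
  layer 2 (medium sand): t_2 = 6.10 × 0.28 / 7.086 = 0.2410 d
  layer 3 (clean gravel): t_3 = 5.97 × 0.31 / 7.086 = 0.2612 d
  layer 4 (coarse sand): t_4 = 1.58 × 0.27 / 7.086 = 0.06020 d
Total t = Σ t_i = 0.5851 days.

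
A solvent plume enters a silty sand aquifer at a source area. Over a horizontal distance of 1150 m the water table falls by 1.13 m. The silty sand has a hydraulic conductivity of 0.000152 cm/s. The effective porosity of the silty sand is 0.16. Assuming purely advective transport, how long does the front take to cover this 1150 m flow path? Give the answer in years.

3900

Convert K: 0.000152 cm/s × 864 = 0.1313 m/day.
Hydraulic gradient i = Δh / L = 1.13 / 1150 = 0.0009826.
Darcy flux q = K · i = 0.1313 × 0.0009826 = 0.0001290 m/day.
Seepage velocity v = q / n_e = 0.0001290 / 0.16 = 0.0008065 m/day.
Travel time t = L / v = 1150 / 0.0008065 = 1.426e+06 days = 3904 years.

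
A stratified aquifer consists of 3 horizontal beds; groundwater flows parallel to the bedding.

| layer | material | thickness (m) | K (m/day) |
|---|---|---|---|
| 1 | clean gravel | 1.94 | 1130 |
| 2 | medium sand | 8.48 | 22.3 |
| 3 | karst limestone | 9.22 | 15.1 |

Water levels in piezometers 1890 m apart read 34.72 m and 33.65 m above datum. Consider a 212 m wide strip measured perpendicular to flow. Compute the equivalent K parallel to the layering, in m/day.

128

Flow is parallel to layering, so each bed carries its own Darcy discharge and the transmissivities add.
Σ(K_i·b_i) = 1130×1.94 + 22.3×8.48 + 15.1×9.22 = 2521 m²/day.
Total thickness b = 19.64 m, so K_eq = Σ(K_i·b_i)/b = 128.3 m/day.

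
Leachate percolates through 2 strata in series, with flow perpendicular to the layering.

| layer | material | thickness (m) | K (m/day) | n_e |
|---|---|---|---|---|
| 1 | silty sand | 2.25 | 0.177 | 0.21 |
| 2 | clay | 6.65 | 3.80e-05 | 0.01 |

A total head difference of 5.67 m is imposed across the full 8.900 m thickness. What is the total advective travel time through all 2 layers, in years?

With flow normal to the layers, continuity requires the same specific discharge q through every layer.
Σ(b_i/K_i) = 2.25/0.177 + 6.65/3.80e-05 = 1.750e+05 d.
q = Δh / Σ(b_i/K_i) = 5.67 / 1.750e+05 = 3.240e-05 m/day.
In each layer the seepage velocity is v_i = q/n_i, so the layer transit time is t_i = b_i·n_i / q:
  layer 1 (silty sand): t_1 = 2.25 × 0.21 / 3.240e-05 = 14584 d
  layer 2 (clay): t_2 = 6.65 × 0.01 / 3.240e-05 = 2053 d
Total t = Σ t_i = 16637 days = 45.55 years.

45.5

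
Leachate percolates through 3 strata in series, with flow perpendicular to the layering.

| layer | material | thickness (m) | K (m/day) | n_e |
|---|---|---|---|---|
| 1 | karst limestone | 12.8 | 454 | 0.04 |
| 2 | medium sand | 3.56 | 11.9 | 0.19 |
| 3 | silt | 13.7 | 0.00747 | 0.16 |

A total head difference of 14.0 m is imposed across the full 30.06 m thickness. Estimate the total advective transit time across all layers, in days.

With flow normal to the layers, continuity requires the same specific discharge q through every layer.
Σ(b_i/K_i) = 12.8/454 + 3.56/11.9 + 13.7/0.00747 = 1834 d.
q = Δh / Σ(b_i/K_i) = 14.0 / 1834 = 0.007632 m/day.
In each layer the seepage velocity is v_i = q/n_i, so the layer transit time is t_i = b_i·n_i / q:
  layer 1 (karst limestone): t_1 = 12.8 × 0.04 / 0.007632 = 67.08 d
  layer 2 (medium sand): t_2 = 3.56 × 0.19 / 0.007632 = 88.62 d
  layer 3 (silt): t_3 = 13.7 × 0.16 / 0.007632 = 287.2 d
Total t = Σ t_i = 442.9 days.

443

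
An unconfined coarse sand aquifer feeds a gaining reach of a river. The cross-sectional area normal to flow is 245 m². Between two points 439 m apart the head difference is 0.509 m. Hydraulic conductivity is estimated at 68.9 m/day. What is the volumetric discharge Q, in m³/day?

19.6

Hydraulic gradient i = Δh / L = 0.509 / 439 = 0.001159.
Darcy's law: Q = K · A · i = 68.90 × 245.0 × 0.001159 = 19.57 m³/day.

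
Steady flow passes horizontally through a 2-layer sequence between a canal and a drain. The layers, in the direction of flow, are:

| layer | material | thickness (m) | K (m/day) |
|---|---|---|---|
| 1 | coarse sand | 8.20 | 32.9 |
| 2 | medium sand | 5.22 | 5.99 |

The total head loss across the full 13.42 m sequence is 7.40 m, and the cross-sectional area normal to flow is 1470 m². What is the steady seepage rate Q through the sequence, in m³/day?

Flow is perpendicular to layering, so the layers act in series and the equivalent K is the thickness-weighted harmonic mean.
Total thickness L = 8.20 + 5.22 = 13.42 m.
Σ(b_i/K_i) = 8.20/32.9 + 5.22/5.99 = 1.121 d.
K_eq = L / Σ(b_i/K_i) = 13.42 / 1.121 = 11.97 m/day.
Q = K_eq · A · (Δh/L) = 11.97 × 1470 × (7.40/13.42) = 9706 m³/day.

9710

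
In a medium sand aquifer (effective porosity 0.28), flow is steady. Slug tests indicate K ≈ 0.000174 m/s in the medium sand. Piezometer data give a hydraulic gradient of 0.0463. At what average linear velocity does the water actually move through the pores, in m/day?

2.49

Convert K: 0.000174 m/s × 86400 = 15.03 m/day.
Hydraulic gradient i = 0.0463.
Darcy flux q = K · i = 15.03 × 0.04630 = 0.6961 m/day.
Seepage velocity v = q / n_e = 0.6961 / 0.28 = 2.486 m/day.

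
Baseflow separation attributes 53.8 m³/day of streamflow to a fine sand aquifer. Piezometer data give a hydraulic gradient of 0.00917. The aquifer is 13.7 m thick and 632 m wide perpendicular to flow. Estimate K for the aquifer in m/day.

0.678

Cross-sectional area A = 632 × 13.7 = 8658 m².
Hydraulic gradient i = 0.00917.
From Q = K·A·i, K = Q / (A·i) = 53.8 / (8658 × 0.009170) = 0.6776 m/day.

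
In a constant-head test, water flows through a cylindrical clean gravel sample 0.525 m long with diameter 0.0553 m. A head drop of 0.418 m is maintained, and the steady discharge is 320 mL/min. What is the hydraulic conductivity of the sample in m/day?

241

Cross-sectional area A = π·(d/2)² = π × (0.0553/2)² = 0.002402 m².
Convert discharge: 320 mL/min = 5.333e-06 m³/s.
Darcy's law rearranged: K = Q·L / (A·Δh) = 5.333e-06 × 0.525 / (0.002402 × 0.418) = 0.002789 m/s = 241.0 m/day.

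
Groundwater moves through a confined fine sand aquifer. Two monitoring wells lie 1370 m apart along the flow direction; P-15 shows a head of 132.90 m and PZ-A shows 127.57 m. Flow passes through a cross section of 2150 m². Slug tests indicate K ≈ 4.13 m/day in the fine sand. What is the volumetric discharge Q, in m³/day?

34.5

Hydraulic gradient i = (132.90 − 127.57) / 1370 = 5.33 / 1370 = 0.003891.
Darcy's law: Q = K · A · i = 4.130 × 2150 × 0.003891 = 34.55 m³/day.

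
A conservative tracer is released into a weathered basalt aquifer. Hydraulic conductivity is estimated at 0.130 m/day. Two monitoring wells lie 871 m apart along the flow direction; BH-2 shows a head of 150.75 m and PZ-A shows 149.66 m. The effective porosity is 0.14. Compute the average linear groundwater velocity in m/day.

0.00116

Hydraulic gradient i = (150.75 − 149.66) / 871 = 1.09 / 871 = 0.001251.
Darcy flux q = K · i = 0.1300 × 0.001251 = 0.0001627 m/day.
Seepage velocity v = q / n_e = 0.0001627 / 0.14 = 0.001162 m/day.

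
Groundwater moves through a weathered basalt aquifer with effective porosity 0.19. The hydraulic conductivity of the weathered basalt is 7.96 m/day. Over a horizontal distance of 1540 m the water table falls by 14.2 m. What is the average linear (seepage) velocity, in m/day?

0.386

Hydraulic gradient i = Δh / L = 14.2 / 1540 = 0.009221.
Darcy flux q = K · i = 7.960 × 0.009221 = 0.07340 m/day.
Seepage velocity v = q / n_e = 0.07340 / 0.19 = 0.3863 m/day.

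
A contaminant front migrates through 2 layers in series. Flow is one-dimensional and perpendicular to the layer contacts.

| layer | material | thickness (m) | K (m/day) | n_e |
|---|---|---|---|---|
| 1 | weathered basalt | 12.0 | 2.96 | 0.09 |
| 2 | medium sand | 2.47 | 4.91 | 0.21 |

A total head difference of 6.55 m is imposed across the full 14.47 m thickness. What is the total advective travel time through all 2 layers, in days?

With flow normal to the layers, continuity requires the same specific discharge q through every layer.
Σ(b_i/K_i) = 12.0/2.96 + 2.47/4.91 = 4.557 d.
q = Δh / Σ(b_i/K_i) = 6.55 / 4.557 = 1.437 m/day.
In each layer the seepage velocity is v_i = q/n_i, so the layer transit time is t_i = b_i·n_i / q:
  layer 1 (weathered basalt): t_1 = 12.0 × 0.09 / 1.437 = 0.7514 d
  layer 2 (medium sand): t_2 = 2.47 × 0.21 / 1.437 = 0.3609 d
Total t = Σ t_i = 1.112 days.

1.11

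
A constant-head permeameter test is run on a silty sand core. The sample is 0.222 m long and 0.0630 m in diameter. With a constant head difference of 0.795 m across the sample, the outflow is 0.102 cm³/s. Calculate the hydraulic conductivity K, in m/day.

0.789

Cross-sectional area A = π·(d/2)² = π × (0.0630/2)² = 0.003117 m².
Convert discharge: 0.102 cm³/s = 1.020e-07 m³/s.
Darcy's law rearranged: K = Q·L / (A·Δh) = 1.020e-07 × 0.222 / (0.003117 × 0.795) = 9.137e-06 m/s = 0.7895 m/day.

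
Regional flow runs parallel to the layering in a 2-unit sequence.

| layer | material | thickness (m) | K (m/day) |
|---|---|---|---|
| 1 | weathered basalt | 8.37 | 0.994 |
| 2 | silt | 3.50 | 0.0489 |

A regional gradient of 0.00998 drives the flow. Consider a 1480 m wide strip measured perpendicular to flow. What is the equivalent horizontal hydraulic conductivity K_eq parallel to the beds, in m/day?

Flow is parallel to layering, so each bed carries its own Darcy discharge and the transmissivities add.
Σ(K_i·b_i) = 0.994×8.37 + 0.0489×3.50 = 8.491 m²/day.
Total thickness b = 11.87 m, so K_eq = Σ(K_i·b_i)/b = 0.7153 m/day.

0.715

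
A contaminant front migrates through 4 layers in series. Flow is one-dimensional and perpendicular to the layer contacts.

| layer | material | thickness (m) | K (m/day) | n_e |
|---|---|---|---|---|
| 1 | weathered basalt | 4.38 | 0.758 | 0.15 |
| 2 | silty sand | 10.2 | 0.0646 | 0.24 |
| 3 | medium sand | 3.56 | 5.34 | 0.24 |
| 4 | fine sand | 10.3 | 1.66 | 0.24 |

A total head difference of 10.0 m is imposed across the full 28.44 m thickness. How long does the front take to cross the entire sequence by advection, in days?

With flow normal to the layers, continuity requires the same specific discharge q through every layer.
Σ(b_i/K_i) = 4.38/0.758 + 10.2/0.0646 + 3.56/5.34 + 10.3/1.66 = 170.5 d.
q = Δh / Σ(b_i/K_i) = 10.0 / 170.5 = 0.05864 m/day.
In each layer the seepage velocity is v_i = q/n_i, so the layer transit time is t_i = b_i·n_i / q:
  layer 1 (weathered basalt): t_1 = 4.38 × 0.15 / 0.05864 = 11.20 d
  layer 2 (silty sand): t_2 = 10.2 × 0.24 / 0.05864 = 41.75 d
  layer 3 (medium sand): t_3 = 3.56 × 0.24 / 0.05864 = 14.57 d
  layer 4 (fine sand): t_4 = 10.3 × 0.24 / 0.05864 = 42.16 d
Total t = Σ t_i = 109.7 days.

110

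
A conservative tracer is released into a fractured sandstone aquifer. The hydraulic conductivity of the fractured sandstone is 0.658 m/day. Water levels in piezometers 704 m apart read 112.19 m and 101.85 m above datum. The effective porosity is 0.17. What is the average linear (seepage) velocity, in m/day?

Hydraulic gradient i = (112.19 − 101.85) / 704 = 10.34 / 704 = 0.01469.
Darcy flux q = K · i = 0.6580 × 0.01469 = 0.009664 m/day.
Seepage velocity v = q / n_e = 0.009664 / 0.17 = 0.05685 m/day.

0.0568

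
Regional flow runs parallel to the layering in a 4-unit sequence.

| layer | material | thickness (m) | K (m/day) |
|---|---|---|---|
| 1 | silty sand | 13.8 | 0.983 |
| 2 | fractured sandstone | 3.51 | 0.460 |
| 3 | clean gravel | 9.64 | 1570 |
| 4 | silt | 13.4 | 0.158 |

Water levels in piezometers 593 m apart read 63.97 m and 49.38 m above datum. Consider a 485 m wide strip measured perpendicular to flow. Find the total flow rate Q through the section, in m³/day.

Flow is parallel to layering, so each bed carries its own Darcy discharge and the transmissivities add.
Σ(K_i·b_i) = 0.983×13.8 + 0.460×3.51 + 1570×9.64 + 0.158×13.4 = 15152 m²/day.
Hydraulic gradient i = (63.97 − 49.38) / 593 = 14.59 / 593 = 0.02460.
Q = Σ(K_i·b_i) · W · i = 15152 × 485 × 0.02460 = 1.808e+05 m³/day.

181000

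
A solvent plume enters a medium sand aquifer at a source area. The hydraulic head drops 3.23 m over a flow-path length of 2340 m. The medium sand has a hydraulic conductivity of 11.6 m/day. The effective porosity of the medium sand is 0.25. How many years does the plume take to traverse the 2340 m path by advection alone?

100

Hydraulic gradient i = Δh / L = 3.23 / 2340 = 0.001380.
Darcy flux q = K · i = 11.60 × 0.001380 = 0.01601 m/day.
Seepage velocity v = q / n_e = 0.01601 / 0.25 = 0.06405 m/day.
Travel time t = L / v = 2340 / 0.06405 = 36535 days = 100.0 years.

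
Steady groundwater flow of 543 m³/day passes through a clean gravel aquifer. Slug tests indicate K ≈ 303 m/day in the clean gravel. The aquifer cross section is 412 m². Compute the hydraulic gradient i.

0.00435

From Q = K·A·i, i = Q / (K·A) = 543 / (303.0 × 412.0) = 0.004350.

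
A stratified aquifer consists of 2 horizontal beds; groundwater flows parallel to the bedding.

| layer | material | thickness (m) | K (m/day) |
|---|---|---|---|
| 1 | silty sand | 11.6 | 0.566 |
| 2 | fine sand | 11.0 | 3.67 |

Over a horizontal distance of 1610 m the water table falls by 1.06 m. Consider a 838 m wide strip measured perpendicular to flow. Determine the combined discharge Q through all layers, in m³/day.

Flow is parallel to layering, so each bed carries its own Darcy discharge and the transmissivities add.
Σ(K_i·b_i) = 0.566×11.6 + 3.67×11.0 = 46.94 m²/day.
Hydraulic gradient i = Δh / L = 1.06 / 1610 = 0.0006584.
Q = Σ(K_i·b_i) · W · i = 46.94 × 838 × 0.0006584 = 25.90 m³/day.

25.9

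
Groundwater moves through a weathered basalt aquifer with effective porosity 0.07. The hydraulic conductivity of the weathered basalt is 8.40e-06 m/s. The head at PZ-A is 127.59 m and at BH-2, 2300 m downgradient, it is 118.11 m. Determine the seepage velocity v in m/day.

Convert K: 8.40e-06 m/s × 86400 = 0.7258 m/day.
Hydraulic gradient i = (127.59 − 118.11) / 2300 = 9.48 / 2300 = 0.004122.
Darcy flux q = K · i = 0.7258 × 0.004122 = 0.002991 m/day.
Seepage velocity v = q / n_e = 0.002991 / 0.07 = 0.04273 m/day.

0.0427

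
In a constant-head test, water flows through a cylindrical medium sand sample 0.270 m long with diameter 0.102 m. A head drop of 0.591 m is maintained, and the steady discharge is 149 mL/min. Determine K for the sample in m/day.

Cross-sectional area A = π·(d/2)² = π × (0.102/2)² = 0.008171 m².
Convert discharge: 149 mL/min = 2.483e-06 m³/s.
Darcy's law rearranged: K = Q·L / (A·Δh) = 2.483e-06 × 0.270 / (0.008171 × 0.591) = 0.0001388 m/s = 12.00 m/day.

12.0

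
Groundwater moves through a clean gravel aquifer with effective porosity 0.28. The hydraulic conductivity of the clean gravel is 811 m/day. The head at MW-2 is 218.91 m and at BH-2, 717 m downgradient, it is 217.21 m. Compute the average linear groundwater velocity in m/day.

6.87

Hydraulic gradient i = (218.91 − 217.21) / 717 = 1.7 / 717 = 0.002371.
Darcy flux q = K · i = 811.0 × 0.002371 = 1.923 m/day.
Seepage velocity v = q / n_e = 1.923 / 0.28 = 6.867 m/day.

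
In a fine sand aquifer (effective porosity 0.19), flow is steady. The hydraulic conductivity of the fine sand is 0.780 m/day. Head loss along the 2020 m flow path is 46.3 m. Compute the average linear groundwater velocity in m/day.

0.0941

Hydraulic gradient i = Δh / L = 46.3 / 2020 = 0.02292.
Darcy flux q = K · i = 0.7800 × 0.02292 = 0.01788 m/day.
Seepage velocity v = q / n_e = 0.01788 / 0.19 = 0.09410 m/day.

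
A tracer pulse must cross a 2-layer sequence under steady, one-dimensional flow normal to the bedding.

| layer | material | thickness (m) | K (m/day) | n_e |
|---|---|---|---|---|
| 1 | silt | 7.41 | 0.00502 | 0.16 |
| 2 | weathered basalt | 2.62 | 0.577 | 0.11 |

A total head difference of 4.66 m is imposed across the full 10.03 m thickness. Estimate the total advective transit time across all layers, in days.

468

With flow normal to the layers, continuity requires the same specific discharge q through every layer.
Σ(b_i/K_i) = 7.41/0.00502 + 2.62/0.577 = 1481 d.
q = Δh / Σ(b_i/K_i) = 4.66 / 1481 = 0.003147 m/day.
In each layer the seepage velocity is v_i = q/n_i, so the layer transit time is t_i = b_i·n_i / q:
  layer 1 (silt): t_1 = 7.41 × 0.16 / 0.003147 = 376.7 d
  layer 2 (weathered basalt): t_2 = 2.62 × 0.11 / 0.003147 = 91.57 d
Total t = Σ t_i = 468.3 days.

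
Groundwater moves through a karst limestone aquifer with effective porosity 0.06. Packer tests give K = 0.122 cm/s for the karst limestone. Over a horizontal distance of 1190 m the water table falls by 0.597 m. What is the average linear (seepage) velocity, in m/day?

Convert K: 0.122 cm/s × 864 = 105.4 m/day.
Hydraulic gradient i = Δh / L = 0.597 / 1190 = 0.0005017.
Darcy flux q = K · i = 105.4 × 0.0005017 = 0.05288 m/day.
Seepage velocity v = q / n_e = 0.05288 / 0.06 = 0.8814 m/day.

0.881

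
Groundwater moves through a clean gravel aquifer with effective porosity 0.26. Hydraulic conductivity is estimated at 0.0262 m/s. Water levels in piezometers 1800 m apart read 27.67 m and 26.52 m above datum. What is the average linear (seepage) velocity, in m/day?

5.56

Convert K: 0.0262 m/s × 86400 = 2264 m/day.
Hydraulic gradient i = (27.67 − 26.52) / 1800 = 1.15 / 1800 = 0.0006389.
Darcy flux q = K · i = 2264 × 0.0006389 = 1.446 m/day.
Seepage velocity v = q / n_e = 1.446 / 0.26 = 5.562 m/day.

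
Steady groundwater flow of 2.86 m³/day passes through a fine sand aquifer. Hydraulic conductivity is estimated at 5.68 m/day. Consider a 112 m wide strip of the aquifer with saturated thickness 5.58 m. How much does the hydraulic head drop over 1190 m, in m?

0.959

Cross-sectional area A = 112 × 5.58 = 625.0 m².
From Q = K·A·i, i = Q / (K·A) = 2.86 / (5.680 × 625.0) = 0.0008057.
Head loss Δh = i · L = 0.0008057 × 1190 = 0.9588 m.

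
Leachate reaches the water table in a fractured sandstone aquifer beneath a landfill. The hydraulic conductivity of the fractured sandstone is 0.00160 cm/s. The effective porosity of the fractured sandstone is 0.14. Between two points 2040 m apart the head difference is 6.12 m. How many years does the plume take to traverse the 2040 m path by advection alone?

189

Convert K: 0.00160 cm/s × 864 = 1.382 m/day.
Hydraulic gradient i = Δh / L = 6.12 / 2040 = 0.003000.
Darcy flux q = K · i = 1.382 × 0.003000 = 0.004147 m/day.
Seepage velocity v = q / n_e = 0.004147 / 0.14 = 0.02962 m/day.
Travel time t = L / v = 2040 / 0.02962 = 68866 days = 188.5 years.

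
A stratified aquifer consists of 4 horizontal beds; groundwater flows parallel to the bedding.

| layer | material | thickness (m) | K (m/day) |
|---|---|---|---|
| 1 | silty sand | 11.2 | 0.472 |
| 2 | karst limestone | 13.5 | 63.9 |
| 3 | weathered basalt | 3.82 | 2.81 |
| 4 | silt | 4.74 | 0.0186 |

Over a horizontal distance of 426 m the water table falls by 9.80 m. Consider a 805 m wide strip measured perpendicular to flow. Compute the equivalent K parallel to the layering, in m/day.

Flow is parallel to layering, so each bed carries its own Darcy discharge and the transmissivities add.
Σ(K_i·b_i) = 0.472×11.2 + 63.9×13.5 + 2.81×3.82 + 0.0186×4.74 = 878.8 m²/day.
Total thickness b = 33.26 m, so K_eq = Σ(K_i·b_i)/b = 26.42 m/day.

26.4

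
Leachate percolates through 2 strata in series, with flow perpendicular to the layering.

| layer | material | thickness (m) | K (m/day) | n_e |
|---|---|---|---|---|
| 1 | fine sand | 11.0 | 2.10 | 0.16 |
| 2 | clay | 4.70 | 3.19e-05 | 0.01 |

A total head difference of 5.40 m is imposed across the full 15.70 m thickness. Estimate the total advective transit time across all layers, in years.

With flow normal to the layers, continuity requires the same specific discharge q through every layer.
Σ(b_i/K_i) = 11.0/2.10 + 4.70/3.19e-05 = 1.473e+05 d.
q = Δh / Σ(b_i/K_i) = 5.40 / 1.473e+05 = 3.665e-05 m/day.
In each layer the seepage velocity is v_i = q/n_i, so the layer transit time is t_i = b_i·n_i / q:
  layer 1 (fine sand): t_1 = 11.0 × 0.16 / 3.665e-05 = 48022 d
  layer 2 (clay): t_2 = 4.70 × 0.01 / 3.665e-05 = 1282 d
Total t = Σ t_i = 49305 days = 135.0 years.

135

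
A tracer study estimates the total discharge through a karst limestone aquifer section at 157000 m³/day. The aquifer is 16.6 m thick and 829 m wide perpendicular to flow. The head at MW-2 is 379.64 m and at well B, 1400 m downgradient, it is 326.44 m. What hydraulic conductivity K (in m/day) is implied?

300

Cross-sectional area A = 829 × 16.6 = 13761 m².
Hydraulic gradient i = (379.64 − 326.44) / 1400 = 53.2 / 1400 = 0.03800.
From Q = K·A·i, K = Q / (A·i) = 157000 / (13761 × 0.03800) = 300.2 m/day.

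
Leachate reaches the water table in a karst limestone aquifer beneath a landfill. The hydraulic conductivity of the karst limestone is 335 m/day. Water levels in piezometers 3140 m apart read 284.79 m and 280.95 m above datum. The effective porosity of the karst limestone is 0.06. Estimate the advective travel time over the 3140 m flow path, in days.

Hydraulic gradient i = (284.79 − 280.95) / 3140 = 3.84 / 3140 = 0.001223.
Darcy flux q = K · i = 335.0 × 0.001223 = 0.4097 m/day.
Seepage velocity v = q / n_e = 0.4097 / 0.06 = 6.828 m/day.
Travel time t = L / v = 3140 / 6.828 = 459.9 days.

460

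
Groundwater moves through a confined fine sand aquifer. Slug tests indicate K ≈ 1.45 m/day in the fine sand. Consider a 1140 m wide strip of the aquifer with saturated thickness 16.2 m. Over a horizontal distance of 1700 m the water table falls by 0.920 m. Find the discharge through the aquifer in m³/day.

Cross-sectional area A = 1140 × 16.2 = 18468 m².
Hydraulic gradient i = Δh / L = 0.920 / 1700 = 0.0005412.
Darcy's law: Q = K · A · i = 1.450 × 18468 × 0.0005412 = 14.49 m³/day.

14.5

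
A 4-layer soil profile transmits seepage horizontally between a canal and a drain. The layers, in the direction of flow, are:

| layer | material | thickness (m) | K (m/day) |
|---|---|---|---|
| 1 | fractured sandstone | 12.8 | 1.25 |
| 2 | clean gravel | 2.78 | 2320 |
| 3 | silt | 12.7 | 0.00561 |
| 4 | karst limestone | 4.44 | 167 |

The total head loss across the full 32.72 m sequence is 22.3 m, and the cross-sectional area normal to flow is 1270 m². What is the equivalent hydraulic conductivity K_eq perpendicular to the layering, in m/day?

Flow is perpendicular to layering, so the layers act in series and the equivalent K is the thickness-weighted harmonic mean.
Total thickness L = 12.8 + 2.78 + 12.7 + 4.44 = 32.72 m.
Σ(b_i/K_i) = 12.8/1.25 + 2.78/2320 + 12.7/0.00561 + 4.44/167 = 2274 d.
K_eq = L / Σ(b_i/K_i) = 32.72 / 2274 = 0.01439 m/day.

0.0144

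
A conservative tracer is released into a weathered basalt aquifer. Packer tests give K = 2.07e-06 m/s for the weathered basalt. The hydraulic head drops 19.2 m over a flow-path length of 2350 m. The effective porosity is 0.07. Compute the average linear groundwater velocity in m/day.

0.0209

Convert K: 2.07e-06 m/s × 86400 = 0.1788 m/day.
Hydraulic gradient i = Δh / L = 19.2 / 2350 = 0.008170.
Darcy flux q = K · i = 0.1788 × 0.008170 = 0.001461 m/day.
Seepage velocity v = q / n_e = 0.001461 / 0.07 = 0.02087 m/day.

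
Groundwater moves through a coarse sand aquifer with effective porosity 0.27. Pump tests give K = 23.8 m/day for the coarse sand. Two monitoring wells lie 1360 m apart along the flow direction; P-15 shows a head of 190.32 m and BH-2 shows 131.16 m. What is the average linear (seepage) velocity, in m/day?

Hydraulic gradient i = (190.32 − 131.16) / 1360 = 59.16 / 1360 = 0.04350.
Darcy flux q = K · i = 23.80 × 0.04350 = 1.035 m/day.
Seepage velocity v = q / n_e = 1.035 / 0.27 = 3.834 m/day.

3.83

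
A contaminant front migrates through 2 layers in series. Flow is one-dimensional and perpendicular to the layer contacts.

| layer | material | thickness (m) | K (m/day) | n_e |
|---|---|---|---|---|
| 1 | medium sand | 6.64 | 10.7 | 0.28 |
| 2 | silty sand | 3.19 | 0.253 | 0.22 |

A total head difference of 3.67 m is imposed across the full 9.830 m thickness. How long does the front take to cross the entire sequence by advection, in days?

With flow normal to the layers, continuity requires the same specific discharge q through every layer.
Σ(b_i/K_i) = 6.64/10.7 + 3.19/0.253 = 13.23 d.
q = Δh / Σ(b_i/K_i) = 3.67 / 13.23 = 0.2774 m/day.
In each layer the seepage velocity is v_i = q/n_i, so the layer transit time is t_i = b_i·n_i / q:
  layer 1 (medium sand): t_1 = 6.64 × 0.28 / 0.2774 = 6.702 d
  layer 2 (silty sand): t_2 = 3.19 × 0.22 / 0.2774 = 2.530 d
Total t = Σ t_i = 9.232 days.

9.23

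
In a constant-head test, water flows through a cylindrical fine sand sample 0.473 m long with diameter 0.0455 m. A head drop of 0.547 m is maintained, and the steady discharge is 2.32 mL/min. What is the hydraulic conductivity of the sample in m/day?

Cross-sectional area A = π·(d/2)² = π × (0.0455/2)² = 0.001626 m².
Convert discharge: 2.32 mL/min = 3.867e-08 m³/s.
Darcy's law rearranged: K = Q·L / (A·Δh) = 3.867e-08 × 0.473 / (0.001626 × 0.547) = 2.056e-05 m/s = 1.777 m/day.

1.78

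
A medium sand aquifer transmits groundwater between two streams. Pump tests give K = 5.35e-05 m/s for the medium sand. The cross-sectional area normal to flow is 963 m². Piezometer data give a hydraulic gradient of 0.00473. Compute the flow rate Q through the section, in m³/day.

Convert K: 5.35e-05 m/s × 86400 = 4.622 m/day.
Hydraulic gradient i = 0.00473.
Darcy's law: Q = K · A · i = 4.622 × 963.0 × 0.004730 = 21.05 m³/day.

21.1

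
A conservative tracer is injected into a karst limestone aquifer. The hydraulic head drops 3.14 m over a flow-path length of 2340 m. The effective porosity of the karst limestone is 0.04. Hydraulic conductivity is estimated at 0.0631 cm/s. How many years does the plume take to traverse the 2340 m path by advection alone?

3.50

Convert K: 0.0631 cm/s × 864 = 54.52 m/day.
Hydraulic gradient i = Δh / L = 3.14 / 2340 = 0.001342.
Darcy flux q = K · i = 54.52 × 0.001342 = 0.07316 m/day.
Seepage velocity v = q / n_e = 0.07316 / 0.04 = 1.829 m/day.
Travel time t = L / v = 2340 / 1.829 = 1279 days = 3.503 years.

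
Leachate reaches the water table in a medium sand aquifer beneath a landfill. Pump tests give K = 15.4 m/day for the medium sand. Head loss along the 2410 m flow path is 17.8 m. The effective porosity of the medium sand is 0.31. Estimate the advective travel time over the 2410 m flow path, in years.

18.0

Hydraulic gradient i = Δh / L = 17.8 / 2410 = 0.007386.
Darcy flux q = K · i = 15.40 × 0.007386 = 0.1137 m/day.
Seepage velocity v = q / n_e = 0.1137 / 0.31 = 0.3669 m/day.
Travel time t = L / v = 2410 / 0.3669 = 6568 days = 17.98 years.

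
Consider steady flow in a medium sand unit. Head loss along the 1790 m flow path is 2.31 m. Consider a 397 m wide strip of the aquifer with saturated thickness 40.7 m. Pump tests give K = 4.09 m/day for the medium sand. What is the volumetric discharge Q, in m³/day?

Cross-sectional area A = 397 × 40.7 = 16158 m².
Hydraulic gradient i = Δh / L = 2.31 / 1790 = 0.001291.
Darcy's law: Q = K · A · i = 4.090 × 16158 × 0.001291 = 85.28 m³/day.

85.3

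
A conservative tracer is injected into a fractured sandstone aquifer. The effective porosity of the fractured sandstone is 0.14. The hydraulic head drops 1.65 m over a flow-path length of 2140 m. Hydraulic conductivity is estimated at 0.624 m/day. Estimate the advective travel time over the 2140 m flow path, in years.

1700

Hydraulic gradient i = Δh / L = 1.65 / 2140 = 0.0007710.
Darcy flux q = K · i = 0.6240 × 0.0007710 = 0.0004811 m/day.
Seepage velocity v = q / n_e = 0.0004811 / 0.14 = 0.003437 m/day.
Travel time t = L / v = 2140 / 0.003437 = 6.227e+05 days = 1705 years.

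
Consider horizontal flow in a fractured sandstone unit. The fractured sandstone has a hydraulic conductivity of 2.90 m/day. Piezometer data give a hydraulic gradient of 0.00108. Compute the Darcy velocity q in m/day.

0.00313

Hydraulic gradient i = 0.00108.
Specific discharge q = K · i = 2.900 × 0.001080 = 0.003132 m/day.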